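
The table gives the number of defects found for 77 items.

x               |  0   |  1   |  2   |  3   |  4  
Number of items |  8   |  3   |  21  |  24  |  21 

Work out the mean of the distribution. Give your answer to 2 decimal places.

Values: 0, 1, 2, 3, 4
Σfx = 8×0 + 3×1 + 21×2 + 24×3 + 21×4 = 201
n = Σf = 77
Mean = 201 / 77 = 2.6104

2.61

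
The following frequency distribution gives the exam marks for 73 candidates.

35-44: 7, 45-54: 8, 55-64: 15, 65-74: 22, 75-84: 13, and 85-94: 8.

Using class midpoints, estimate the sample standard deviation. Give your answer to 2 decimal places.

14.33

Midpoints: 39.5, 49.5, 59.5, 69.5, 79.5, 89.5
n = 73, Σfm = 4843.5, mean = 66.3493
Σfm² = 336138.25
Σf(m − x̄)² = Σfm² − (Σfm)²/n = 336138.25 − 4843.5²/73 = 14775.3425
Sample variance = 14775.3425 / 72 = 205.2131
Standard deviation = √205.2131 = 14.3253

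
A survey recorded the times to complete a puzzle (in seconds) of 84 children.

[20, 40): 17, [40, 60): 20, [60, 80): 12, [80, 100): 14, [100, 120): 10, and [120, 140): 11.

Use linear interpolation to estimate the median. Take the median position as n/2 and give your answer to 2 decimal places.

Cumulative frequencies: 17, 37, 49, 63, 73, 84
n = 84; position = n/2 = 42.
This falls in the class [60, 80): L = 60, F = 37, f = 12, h = 20.
Median ≈ 60 + ((42 − 37) / 12) × 20 = 68.3333

68.33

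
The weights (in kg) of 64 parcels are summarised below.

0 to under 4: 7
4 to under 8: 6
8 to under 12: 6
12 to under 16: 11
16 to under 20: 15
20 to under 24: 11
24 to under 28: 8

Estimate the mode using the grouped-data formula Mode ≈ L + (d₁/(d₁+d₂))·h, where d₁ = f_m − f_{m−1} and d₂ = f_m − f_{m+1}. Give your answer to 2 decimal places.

18.00

Modal class: 16 to under 20 (highest frequency 15).
d₁ = 15 − 11 = 4, d₂ = 15 − 11 = 4
Mode ≈ 16 + (4/(4+4)) × 4 = 16 + 2.0000 = 18.0000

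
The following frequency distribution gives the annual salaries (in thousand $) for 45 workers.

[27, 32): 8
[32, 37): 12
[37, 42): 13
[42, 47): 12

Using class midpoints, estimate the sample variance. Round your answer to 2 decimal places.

Midpoints: 29.5, 34.5, 39.5, 44.5
n = 45, Σfm = 1697.5, mean = 37.7222
Σfm² = 65291.25
Σf(m − x̄)² = Σfm² − (Σfm)²/n = 65291.25 − 1697.5²/45 = 1257.7778
Sample variance = 1257.7778 / 44 = 28.5859

28.59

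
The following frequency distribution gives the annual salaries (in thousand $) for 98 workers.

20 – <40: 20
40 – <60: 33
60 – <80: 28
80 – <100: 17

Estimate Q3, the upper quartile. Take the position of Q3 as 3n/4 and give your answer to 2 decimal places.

Cumulative frequencies: 20, 53, 81, 98
n = 98; position = 3n/4 = 73.5.
This falls in the class 60 – <80: L = 60, F = 53, f = 28, h = 20.
Upper quartile ≈ 60 + ((73.5 − 53) / 28) × 20 = 74.6429

74.64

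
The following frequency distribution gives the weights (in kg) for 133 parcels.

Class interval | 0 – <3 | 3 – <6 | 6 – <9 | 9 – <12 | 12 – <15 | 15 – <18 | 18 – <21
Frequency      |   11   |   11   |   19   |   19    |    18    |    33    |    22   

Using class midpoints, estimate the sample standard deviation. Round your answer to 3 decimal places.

Midpoints: 1.5, 4.5, 7.5, 10.5, 13.5, 16.5, 19.5
n = 133, Σfm = 1624.5, mean = 12.2143
Σfm² = 24041.25
Σf(m − x̄)² = Σfm² − (Σfm)²/n = 24041.25 − 1624.5²/133 = 4199.1429
Sample variance = 4199.1429 / 132 = 31.8117
Standard deviation = √31.8117 = 5.6402

5.640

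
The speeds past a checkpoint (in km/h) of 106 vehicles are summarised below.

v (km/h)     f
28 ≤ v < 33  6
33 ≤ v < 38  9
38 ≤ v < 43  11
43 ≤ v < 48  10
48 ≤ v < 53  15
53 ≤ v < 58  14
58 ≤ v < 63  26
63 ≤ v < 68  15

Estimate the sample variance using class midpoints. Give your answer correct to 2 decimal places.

Midpoints: 30.5, 35.5, 40.5, 45.5, 50.5, 55.5, 60.5, 65.5
n = 106, Σfm = 5493, mean = 51.8208
Σfm² = 296566.5
Σf(m − x̄)² = Σfm² − (Σfm)²/n = 296566.5 − 5493²/106 = 11915.0943
Sample variance = 11915.0943 / 105 = 113.4771

113.48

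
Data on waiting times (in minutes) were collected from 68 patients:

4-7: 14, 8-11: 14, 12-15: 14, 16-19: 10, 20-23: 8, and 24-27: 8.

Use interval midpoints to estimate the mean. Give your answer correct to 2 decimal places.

Midpoints: 5.5, 9.5, 13.5, 17.5, 21.5, 25.5
Σfm = 14×5.5 + 14×9.5 + 14×13.5 + 10×17.5 + 8×21.5 + 8×25.5 = 950
n = Σf = 68
Mean = 950 / 68 = 13.9706

13.97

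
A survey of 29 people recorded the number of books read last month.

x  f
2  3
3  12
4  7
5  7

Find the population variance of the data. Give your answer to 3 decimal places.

0.925

Values: 2, 3, 4, 5
n = 29, Σfx = 105, mean = 3.6207
Σfx² = 407
Σf(x − x̄)² = Σfx² − (Σfx)²/n = 407 − 105²/29 = 26.8276
Population variance = 26.8276 / 29 = 0.9251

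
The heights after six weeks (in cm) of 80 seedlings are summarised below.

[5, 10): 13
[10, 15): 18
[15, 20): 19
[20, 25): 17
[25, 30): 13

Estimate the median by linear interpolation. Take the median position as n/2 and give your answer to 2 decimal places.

17.37

Cumulative frequencies: 13, 31, 50, 67, 80
n = 80; position = n/2 = 40.
This falls in the class [15, 20): L = 15, F = 31, f = 19, h = 5.
Median ≈ 15 + ((40 − 31) / 19) × 5 = 17.3684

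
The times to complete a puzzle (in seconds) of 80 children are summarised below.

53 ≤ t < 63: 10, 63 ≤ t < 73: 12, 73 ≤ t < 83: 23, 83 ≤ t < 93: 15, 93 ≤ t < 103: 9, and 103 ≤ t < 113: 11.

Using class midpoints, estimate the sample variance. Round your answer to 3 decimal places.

Midpoints: 58, 68, 78, 88, 98, 108
n = 80, Σfm = 6580, mean = 82.2500
Σfm² = 559960
Σf(m − x̄)² = Σfm² − (Σfm)²/n = 559960 − 6580²/80 = 18755.0000
Sample variance = 18755.0000 / 79 = 237.4051

237.405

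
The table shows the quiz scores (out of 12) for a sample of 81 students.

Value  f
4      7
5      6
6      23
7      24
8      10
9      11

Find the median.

7

Cumulative frequencies: 7, 13, 36, 60, 70, 81
n = 81, so the median is the value in position (n+1)/2 = 41.
Position 41 falls at value 7.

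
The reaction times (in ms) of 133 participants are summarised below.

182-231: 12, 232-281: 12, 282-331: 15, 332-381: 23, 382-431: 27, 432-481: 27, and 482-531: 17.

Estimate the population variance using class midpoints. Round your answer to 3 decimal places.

Midpoints: 206.5, 256.5, 306.5, 356.5, 406.5, 456.5, 506.5
n = 133, Σfm = 50264.5, mean = 377.9286
Σfm² = 20082819.25
Σf(m − x̄)² = Σfm² − (Σfm)²/n = 20082819.25 − 50264.5²/133 = 1086428.5714
Population variance = 1086428.5714 / 133 = 8168.6359

8168.636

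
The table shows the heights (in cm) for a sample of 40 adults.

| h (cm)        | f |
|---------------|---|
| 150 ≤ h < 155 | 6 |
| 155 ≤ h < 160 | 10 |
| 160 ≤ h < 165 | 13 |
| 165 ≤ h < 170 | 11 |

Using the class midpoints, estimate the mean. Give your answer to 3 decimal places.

161.125

Midpoints: 152.5, 157.5, 162.5, 167.5
Σfm = 6×152.5 + 10×157.5 + 13×162.5 + 11×167.5 = 6445
n = Σf = 40
Mean = 6445 / 40 = 161.1250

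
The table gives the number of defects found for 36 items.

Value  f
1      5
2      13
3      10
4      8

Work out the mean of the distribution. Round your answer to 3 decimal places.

2.583

Values: 1, 2, 3, 4
Σfx = 5×1 + 13×2 + 10×3 + 8×4 = 93
n = Σf = 36
Mean = 93 / 36 = 2.5833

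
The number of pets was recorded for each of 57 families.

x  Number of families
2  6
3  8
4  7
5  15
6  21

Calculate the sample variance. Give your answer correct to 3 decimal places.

Values: 2, 3, 4, 5, 6
n = 57, Σfx = 265, mean = 4.6491
Σfx² = 1339
Σf(x − x̄)² = Σfx² − (Σfx)²/n = 1339 − 265²/57 = 106.9825
Sample variance = 106.9825 / 56 = 1.9104

1.910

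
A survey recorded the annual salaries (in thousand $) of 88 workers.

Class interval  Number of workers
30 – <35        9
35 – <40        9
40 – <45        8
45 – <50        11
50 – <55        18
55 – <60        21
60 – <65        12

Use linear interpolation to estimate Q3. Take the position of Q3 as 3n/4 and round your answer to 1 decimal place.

Cumulative frequencies: 9, 18, 26, 37, 55, 76, 88
n = 88; position = 3n/4 = 66.
This falls in the class 55 – <60: L = 55, F = 55, f = 21, h = 5.
Upper quartile ≈ 55 + ((66 − 55) / 21) × 5 = 57.6190

57.6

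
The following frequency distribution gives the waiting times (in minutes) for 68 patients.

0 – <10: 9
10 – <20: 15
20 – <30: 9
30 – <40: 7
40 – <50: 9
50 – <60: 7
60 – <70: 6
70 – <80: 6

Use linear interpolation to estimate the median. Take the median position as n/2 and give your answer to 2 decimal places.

31.43

Cumulative frequencies: 9, 24, 33, 40, 49, 56, 62, 68
n = 68; position = n/2 = 34.
This falls in the class 30 – <40: L = 30, F = 33, f = 7, h = 10.
Median ≈ 30 + ((34 − 33) / 7) × 10 = 31.4286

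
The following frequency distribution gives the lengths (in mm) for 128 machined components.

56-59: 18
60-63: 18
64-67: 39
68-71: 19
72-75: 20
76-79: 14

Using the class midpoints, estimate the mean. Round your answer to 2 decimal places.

Midpoints: 57.5, 61.5, 65.5, 69.5, 73.5, 77.5
Σfm = 18×57.5 + 18×61.5 + 39×65.5 + 19×69.5 + 20×73.5 + 14×77.5 = 8572
n = Σf = 128
Mean = 8572 / 128 = 66.9688

66.97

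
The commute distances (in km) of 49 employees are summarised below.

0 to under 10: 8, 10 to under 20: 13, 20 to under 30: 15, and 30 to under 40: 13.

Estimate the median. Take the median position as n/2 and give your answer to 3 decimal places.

22.333

Cumulative frequencies: 8, 21, 36, 49
n = 49; position = n/2 = 24.5.
This falls in the class 20 to under 30: L = 20, F = 21, f = 15, h = 10.
Median ≈ 20 + ((24.5 − 21) / 15) × 10 = 22.3333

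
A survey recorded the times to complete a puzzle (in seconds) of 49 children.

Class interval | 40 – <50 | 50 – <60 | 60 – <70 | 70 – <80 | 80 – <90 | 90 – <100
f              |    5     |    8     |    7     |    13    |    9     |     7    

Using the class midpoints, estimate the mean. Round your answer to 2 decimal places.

71.94

Midpoints: 45, 55, 65, 75, 85, 95
Σfm = 5×45 + 8×55 + 7×65 + 13×75 + 9×85 + 7×95 = 3525
n = Σf = 49
Mean = 3525 / 49 = 71.9388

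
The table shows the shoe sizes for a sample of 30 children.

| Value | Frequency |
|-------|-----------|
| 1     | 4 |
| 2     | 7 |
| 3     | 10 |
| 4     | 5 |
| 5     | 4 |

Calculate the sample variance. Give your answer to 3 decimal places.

Values: 1, 2, 3, 4, 5
n = 30, Σfx = 88, mean = 2.9333
Σfx² = 302
Σf(x − x̄)² = Σfx² − (Σfx)²/n = 302 − 88²/30 = 43.8667
Sample variance = 43.8667 / 29 = 1.5126

1.513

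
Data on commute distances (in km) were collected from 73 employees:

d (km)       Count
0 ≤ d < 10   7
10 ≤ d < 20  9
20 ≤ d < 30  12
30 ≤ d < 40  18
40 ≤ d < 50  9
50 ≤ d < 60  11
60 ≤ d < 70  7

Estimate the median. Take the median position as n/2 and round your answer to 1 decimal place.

Cumulative frequencies: 7, 16, 28, 46, 55, 66, 73
n = 73; position = n/2 = 36.5.
This falls in the class 30 ≤ d < 40: L = 30, F = 28, f = 18, h = 10.
Median ≈ 30 + ((36.5 − 28) / 18) × 10 = 34.7222

34.7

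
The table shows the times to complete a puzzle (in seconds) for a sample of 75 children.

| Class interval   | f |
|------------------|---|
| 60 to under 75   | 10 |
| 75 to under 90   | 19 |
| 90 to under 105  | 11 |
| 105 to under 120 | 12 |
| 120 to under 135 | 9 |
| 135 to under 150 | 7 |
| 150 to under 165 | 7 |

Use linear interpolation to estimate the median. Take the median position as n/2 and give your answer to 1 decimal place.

Cumulative frequencies: 10, 29, 40, 52, 61, 68, 75
n = 75; position = n/2 = 37.5.
This falls in the class 90 to under 105: L = 90, F = 29, f = 11, h = 15.
Median ≈ 90 + ((37.5 − 29) / 11) × 15 = 101.5909

101.6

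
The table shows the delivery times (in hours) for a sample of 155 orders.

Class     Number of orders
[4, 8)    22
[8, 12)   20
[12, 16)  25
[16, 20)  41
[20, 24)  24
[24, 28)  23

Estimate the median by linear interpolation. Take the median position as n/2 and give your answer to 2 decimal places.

17.02

Cumulative frequencies: 22, 42, 67, 108, 132, 155
n = 155; position = n/2 = 77.5.
This falls in the class [16, 20): L = 16, F = 67, f = 41, h = 4.
Median ≈ 16 + ((77.5 − 67) / 41) × 4 = 17.0244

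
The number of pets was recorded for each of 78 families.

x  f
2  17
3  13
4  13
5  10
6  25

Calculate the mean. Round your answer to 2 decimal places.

4.17

Values: 2, 3, 4, 5, 6
Σfx = 17×2 + 13×3 + 13×4 + 10×5 + 25×6 = 325
n = Σf = 78
Mean = 325 / 78 = 4.1667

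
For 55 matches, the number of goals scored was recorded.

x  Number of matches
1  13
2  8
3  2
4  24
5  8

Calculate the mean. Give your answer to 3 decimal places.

3.109

Values: 1, 2, 3, 4, 5
Σfx = 13×1 + 8×2 + 2×3 + 24×4 + 8×5 = 171
n = Σf = 55
Mean = 171 / 55 = 3.1091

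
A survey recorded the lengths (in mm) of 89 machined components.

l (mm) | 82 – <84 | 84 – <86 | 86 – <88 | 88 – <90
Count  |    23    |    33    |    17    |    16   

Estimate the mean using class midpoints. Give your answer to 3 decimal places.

85.584

Midpoints: 83, 85, 87, 89
Σfm = 23×83 + 33×85 + 17×87 + 16×89 = 7617
n = Σf = 89
Mean = 7617 / 89 = 85.5843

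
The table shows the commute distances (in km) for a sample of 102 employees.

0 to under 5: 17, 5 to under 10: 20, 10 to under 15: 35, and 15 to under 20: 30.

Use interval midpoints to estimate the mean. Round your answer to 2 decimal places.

11.32

Midpoints: 2.5, 7.5, 12.5, 17.5
Σfm = 17×2.5 + 20×7.5 + 35×12.5 + 30×17.5 = 1155
n = Σf = 102
Mean = 1155 / 102 = 11.3235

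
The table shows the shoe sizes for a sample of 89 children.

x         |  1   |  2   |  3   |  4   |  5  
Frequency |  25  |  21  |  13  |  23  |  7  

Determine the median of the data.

Cumulative frequencies: 25, 46, 59, 82, 89
n = 89, so the median is the value in position (n+1)/2 = 45.
Position 45 falls at value 2.

2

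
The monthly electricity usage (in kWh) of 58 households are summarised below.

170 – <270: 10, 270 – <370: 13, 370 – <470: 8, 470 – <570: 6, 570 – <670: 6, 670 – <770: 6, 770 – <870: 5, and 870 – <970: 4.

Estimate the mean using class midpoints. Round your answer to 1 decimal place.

Midpoints: 220, 320, 420, 520, 620, 720, 820, 920
Σfm = 10×220 + 13×320 + 8×420 + 6×520 + 6×620 + 6×720 + 5×820 + 4×920 = 28660
n = Σf = 58
Mean = 28660 / 58 = 494.1379

494.1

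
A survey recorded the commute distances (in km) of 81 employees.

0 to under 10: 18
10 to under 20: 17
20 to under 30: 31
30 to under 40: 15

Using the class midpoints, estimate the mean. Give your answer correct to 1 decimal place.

20.3

Midpoints: 5, 15, 25, 35
Σfm = 18×5 + 17×15 + 31×25 + 15×35 = 1645
n = Σf = 81
Mean = 1645 / 81 = 20.3086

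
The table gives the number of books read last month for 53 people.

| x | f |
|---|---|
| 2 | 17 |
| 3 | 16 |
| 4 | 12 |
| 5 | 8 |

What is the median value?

3

Cumulative frequencies: 17, 33, 45, 53
n = 53, so the median is the value in position (n+1)/2 = 27.
Position 27 falls at value 3.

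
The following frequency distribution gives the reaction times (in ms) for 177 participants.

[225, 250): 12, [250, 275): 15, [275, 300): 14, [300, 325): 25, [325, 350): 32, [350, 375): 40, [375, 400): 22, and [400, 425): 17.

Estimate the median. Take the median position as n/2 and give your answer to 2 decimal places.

342.58

Cumulative frequencies: 12, 27, 41, 66, 98, 138, 160, 177
n = 177; position = n/2 = 88.5.
This falls in the class [325, 350): L = 325, F = 66, f = 32, h = 25.
Median ≈ 325 + ((88.5 − 66) / 32) × 25 = 342.5781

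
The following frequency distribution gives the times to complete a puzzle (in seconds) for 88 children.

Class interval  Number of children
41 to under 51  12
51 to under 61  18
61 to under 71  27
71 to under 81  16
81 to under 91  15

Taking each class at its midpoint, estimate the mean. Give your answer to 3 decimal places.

66.455

Midpoints: 46, 56, 66, 76, 86
Σfm = 12×46 + 18×56 + 27×66 + 16×76 + 15×86 = 5848
n = Σf = 88
Mean = 5848 / 88 = 66.4545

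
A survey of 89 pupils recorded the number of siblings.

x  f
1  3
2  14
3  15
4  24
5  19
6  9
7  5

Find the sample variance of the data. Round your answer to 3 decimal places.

Values: 1, 2, 3, 4, 5, 6, 7
n = 89, Σfx = 356, mean = 4.0000
Σfx² = 1622
Σf(x − x̄)² = Σfx² − (Σfx)²/n = 1622 − 356²/89 = 198.0000
Sample variance = 198.0000 / 88 = 2.2500

2.250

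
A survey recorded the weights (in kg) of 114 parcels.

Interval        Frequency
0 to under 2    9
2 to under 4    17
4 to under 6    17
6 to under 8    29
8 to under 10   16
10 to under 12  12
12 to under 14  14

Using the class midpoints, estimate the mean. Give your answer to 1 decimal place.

Midpoints: 1, 3, 5, 7, 9, 11, 13
Σfm = 9×1 + 17×3 + 17×5 + 29×7 + 16×9 + 12×11 + 14×13 = 806
n = Σf = 114
Mean = 806 / 114 = 7.0702

7.1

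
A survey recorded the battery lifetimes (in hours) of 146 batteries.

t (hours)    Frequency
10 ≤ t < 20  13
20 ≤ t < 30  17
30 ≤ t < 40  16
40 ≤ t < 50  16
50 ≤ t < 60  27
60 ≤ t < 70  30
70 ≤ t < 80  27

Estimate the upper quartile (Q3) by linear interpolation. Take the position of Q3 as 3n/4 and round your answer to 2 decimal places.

66.83

Cumulative frequencies: 13, 30, 46, 62, 89, 119, 146
n = 146; position = 3n/4 = 109.5.
This falls in the class 60 ≤ t < 70: L = 60, F = 89, f = 30, h = 10.
Upper quartile ≈ 60 + ((109.5 − 89) / 30) × 10 = 66.8333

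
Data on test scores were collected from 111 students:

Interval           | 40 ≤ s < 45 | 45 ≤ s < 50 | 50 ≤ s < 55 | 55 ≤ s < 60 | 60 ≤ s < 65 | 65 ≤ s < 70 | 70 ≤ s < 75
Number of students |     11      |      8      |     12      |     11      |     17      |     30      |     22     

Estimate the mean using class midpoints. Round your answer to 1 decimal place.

Midpoints: 42.5, 47.5, 52.5, 57.5, 62.5, 67.5, 72.5
Σfm = 11×42.5 + 8×47.5 + 12×52.5 + 11×57.5 + 17×62.5 + 30×67.5 + 22×72.5 = 6792.5
n = Σf = 111
Mean = 6792.5 / 111 = 61.1937

61.2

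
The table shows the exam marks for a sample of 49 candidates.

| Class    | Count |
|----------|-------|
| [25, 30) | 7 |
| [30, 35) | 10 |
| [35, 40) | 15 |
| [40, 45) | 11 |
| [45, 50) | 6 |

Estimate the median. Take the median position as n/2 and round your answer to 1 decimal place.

37.5

Cumulative frequencies: 7, 17, 32, 43, 49
n = 49; position = n/2 = 24.5.
This falls in the class [35, 40): L = 35, F = 17, f = 15, h = 5.
Median ≈ 35 + ((24.5 − 17) / 15) × 5 = 37.5000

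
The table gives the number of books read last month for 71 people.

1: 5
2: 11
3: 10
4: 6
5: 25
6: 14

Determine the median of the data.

Cumulative frequencies: 5, 16, 26, 32, 57, 71
n = 71, so the median is the value in position (n+1)/2 = 36.
Position 36 falls at value 5.

5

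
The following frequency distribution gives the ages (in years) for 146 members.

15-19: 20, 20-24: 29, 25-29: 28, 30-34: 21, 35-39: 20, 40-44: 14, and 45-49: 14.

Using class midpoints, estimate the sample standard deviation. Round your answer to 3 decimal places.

Midpoints: 17, 22, 27, 32, 37, 42, 47
n = 146, Σfm = 4392, mean = 30.0822
Σfm² = 144734
Σf(m − x̄)² = Σfm² − (Σfm)²/n = 144734 − 4392²/146 = 12613.0137
Sample variance = 12613.0137 / 145 = 86.9863
Standard deviation = √86.9863 = 9.3266

9.327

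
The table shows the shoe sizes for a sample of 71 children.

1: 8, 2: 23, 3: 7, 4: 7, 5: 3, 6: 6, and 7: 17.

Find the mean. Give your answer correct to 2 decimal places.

Values: 1, 2, 3, 4, 5, 6, 7
Σfx = 8×1 + 23×2 + 7×3 + 7×4 + 3×5 + 6×6 + 17×7 = 273
n = Σf = 71
Mean = 273 / 71 = 3.8451

3.85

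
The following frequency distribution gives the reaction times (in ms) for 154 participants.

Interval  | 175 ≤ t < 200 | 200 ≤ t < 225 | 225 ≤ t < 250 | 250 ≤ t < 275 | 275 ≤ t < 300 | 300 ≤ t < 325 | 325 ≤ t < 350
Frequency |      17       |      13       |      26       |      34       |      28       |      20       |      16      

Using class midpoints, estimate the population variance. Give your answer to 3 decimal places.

Midpoints: 187.5, 212.5, 237.5, 262.5, 287.5, 312.5, 337.5
n = 154, Σfm = 40750, mean = 264.6104
Σfm² = 11084062.5
Σf(m − x̄)² = Σfm² − (Σfm)²/n = 11084062.5 − 40750²/154 = 301189.1234
Population variance = 301189.1234 / 154 = 1955.7735

1955.774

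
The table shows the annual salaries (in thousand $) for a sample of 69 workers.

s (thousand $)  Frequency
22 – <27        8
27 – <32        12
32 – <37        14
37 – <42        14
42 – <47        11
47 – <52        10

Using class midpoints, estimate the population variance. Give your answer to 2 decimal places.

61.98

Midpoints: 24.5, 29.5, 34.5, 39.5, 44.5, 49.5
n = 69, Σfm = 2570.5, mean = 37.2536
Σfm² = 100037.25
Σf(m − x̄)² = Σfm² − (Σfm)²/n = 100037.25 − 2570.5²/69 = 4276.8116
Population variance = 4276.8116 / 69 = 61.9828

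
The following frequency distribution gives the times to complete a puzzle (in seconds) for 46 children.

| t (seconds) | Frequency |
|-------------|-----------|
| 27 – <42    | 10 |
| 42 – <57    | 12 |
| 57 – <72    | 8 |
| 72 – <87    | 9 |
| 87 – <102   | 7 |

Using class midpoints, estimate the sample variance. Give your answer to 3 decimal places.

436.196

Midpoints: 34.5, 49.5, 64.5, 79.5, 94.5
n = 46, Σfm = 2832, mean = 61.5652
Σfm² = 193981.5
Σf(m − x̄)² = Σfm² − (Σfm)²/n = 193981.5 − 2832²/46 = 19628.8043
Sample variance = 19628.8043 / 45 = 436.1957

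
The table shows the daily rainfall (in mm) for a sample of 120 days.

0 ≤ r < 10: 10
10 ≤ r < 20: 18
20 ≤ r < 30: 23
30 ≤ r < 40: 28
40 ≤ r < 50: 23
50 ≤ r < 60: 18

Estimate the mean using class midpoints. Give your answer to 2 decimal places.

Midpoints: 5, 15, 25, 35, 45, 55
Σfm = 10×5 + 18×15 + 23×25 + 28×35 + 23×45 + 18×55 = 3900
n = Σf = 120
Mean = 3900 / 120 = 32.5000

32.50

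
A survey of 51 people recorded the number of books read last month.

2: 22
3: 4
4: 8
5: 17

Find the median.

3

Cumulative frequencies: 22, 26, 34, 51
n = 51, so the median is the value in position (n+1)/2 = 26.
Position 26 falls at value 3.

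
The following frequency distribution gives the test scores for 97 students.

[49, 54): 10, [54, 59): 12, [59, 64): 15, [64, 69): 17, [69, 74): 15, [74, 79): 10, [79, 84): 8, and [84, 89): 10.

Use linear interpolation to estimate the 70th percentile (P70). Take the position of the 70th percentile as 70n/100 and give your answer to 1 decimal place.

73.6

Cumulative frequencies: 10, 22, 37, 54, 69, 79, 87, 97
n = 97; position = 70n/100 = 67.9.
This falls in the class [69, 74): L = 69, F = 54, f = 15, h = 5.
70th percentile ≈ 69 + ((67.9 − 54) / 15) × 5 = 73.6333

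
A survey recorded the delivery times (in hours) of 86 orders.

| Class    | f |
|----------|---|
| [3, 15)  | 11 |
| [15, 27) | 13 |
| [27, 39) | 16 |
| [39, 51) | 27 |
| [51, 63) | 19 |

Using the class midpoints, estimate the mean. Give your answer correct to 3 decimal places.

37.186

Midpoints: 9, 21, 33, 45, 57
Σfm = 11×9 + 13×21 + 16×33 + 27×45 + 19×57 = 3198
n = Σf = 86
Mean = 3198 / 86 = 37.1860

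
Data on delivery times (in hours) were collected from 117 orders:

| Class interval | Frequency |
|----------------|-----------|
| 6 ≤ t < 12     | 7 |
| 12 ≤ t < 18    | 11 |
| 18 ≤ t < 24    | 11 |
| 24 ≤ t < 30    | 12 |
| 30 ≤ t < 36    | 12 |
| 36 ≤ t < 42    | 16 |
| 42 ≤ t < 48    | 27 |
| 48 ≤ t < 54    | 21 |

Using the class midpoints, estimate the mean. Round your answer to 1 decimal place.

Midpoints: 9, 15, 21, 27, 33, 39, 45, 51
Σfm = 7×9 + 11×15 + 11×21 + 12×27 + 12×33 + 16×39 + 27×45 + 21×51 = 4089
n = Σf = 117
Mean = 4089 / 117 = 34.9487

34.9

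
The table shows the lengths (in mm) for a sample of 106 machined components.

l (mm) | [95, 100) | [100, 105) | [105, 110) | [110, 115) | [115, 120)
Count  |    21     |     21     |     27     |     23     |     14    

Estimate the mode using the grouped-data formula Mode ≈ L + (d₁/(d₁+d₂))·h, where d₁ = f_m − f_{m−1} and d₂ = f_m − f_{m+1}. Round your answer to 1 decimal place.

Modal class: [105, 110) (highest frequency 27).
d₁ = 27 − 21 = 6, d₂ = 27 − 23 = 4
Mode ≈ 105 + (6/(6+4)) × 5 = 105 + 3.0000 = 108.0000

108.0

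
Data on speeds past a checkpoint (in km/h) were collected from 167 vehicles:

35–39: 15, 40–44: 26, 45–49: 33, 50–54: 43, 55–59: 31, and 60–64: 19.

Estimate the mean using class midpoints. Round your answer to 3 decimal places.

Midpoints: 37, 42, 47, 52, 57, 62
Σfm = 15×37 + 26×42 + 33×47 + 43×52 + 31×57 + 19×62 = 8379
n = Σf = 167
Mean = 8379 / 167 = 50.1737

50.174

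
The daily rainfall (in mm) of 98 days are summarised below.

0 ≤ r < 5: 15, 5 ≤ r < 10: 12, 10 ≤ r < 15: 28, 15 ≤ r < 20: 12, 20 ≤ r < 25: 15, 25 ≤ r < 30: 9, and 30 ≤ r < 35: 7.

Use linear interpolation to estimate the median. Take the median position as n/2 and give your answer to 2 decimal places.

13.93

Cumulative frequencies: 15, 27, 55, 67, 82, 91, 98
n = 98; position = n/2 = 49.
This falls in the class 10 ≤ r < 15: L = 10, F = 27, f = 28, h = 5.
Median ≈ 10 + ((49 − 27) / 28) × 5 = 13.9286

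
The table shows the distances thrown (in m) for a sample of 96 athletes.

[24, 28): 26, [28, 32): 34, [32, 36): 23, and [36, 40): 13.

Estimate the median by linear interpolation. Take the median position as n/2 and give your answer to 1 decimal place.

Cumulative frequencies: 26, 60, 83, 96
n = 96; position = n/2 = 48.
This falls in the class [28, 32): L = 28, F = 26, f = 34, h = 4.
Median ≈ 28 + ((48 − 26) / 34) × 4 = 30.5882

30.6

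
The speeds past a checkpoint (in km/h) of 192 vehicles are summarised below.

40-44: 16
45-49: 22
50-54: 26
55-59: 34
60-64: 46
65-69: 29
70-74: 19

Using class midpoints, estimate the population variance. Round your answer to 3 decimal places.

75.699

Midpoints: 42, 47, 52, 57, 62, 67, 72
n = 192, Σfm = 11159, mean = 58.1198
Σfm² = 663093
Σf(m − x̄)² = Σfm² − (Σfm)²/n = 663093 − 11159²/192 = 14534.2448
Population variance = 14534.2448 / 192 = 75.6992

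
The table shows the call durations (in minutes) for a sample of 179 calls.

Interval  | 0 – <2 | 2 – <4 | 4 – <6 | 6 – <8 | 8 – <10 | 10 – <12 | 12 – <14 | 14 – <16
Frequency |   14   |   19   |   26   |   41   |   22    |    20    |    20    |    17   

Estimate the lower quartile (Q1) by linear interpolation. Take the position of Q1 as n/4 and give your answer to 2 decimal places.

Cumulative frequencies: 14, 33, 59, 100, 122, 142, 162, 179
n = 179; position = n/4 = 44.75.
This falls in the class 4 – <6: L = 4, F = 33, f = 26, h = 2.
Lower quartile ≈ 4 + ((44.75 − 33) / 26) × 2 = 4.9038

4.90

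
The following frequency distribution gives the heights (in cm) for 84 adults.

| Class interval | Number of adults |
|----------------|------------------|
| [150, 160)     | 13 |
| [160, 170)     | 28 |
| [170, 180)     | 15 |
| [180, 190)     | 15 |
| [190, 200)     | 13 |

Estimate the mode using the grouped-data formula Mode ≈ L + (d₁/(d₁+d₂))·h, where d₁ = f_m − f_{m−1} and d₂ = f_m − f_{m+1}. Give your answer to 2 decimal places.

165.36

Modal class: [160, 170) (highest frequency 28).
d₁ = 28 − 13 = 15, d₂ = 28 − 15 = 13
Mode ≈ 160 + (15/(15+13)) × 10 = 160 + 5.3571 = 165.3571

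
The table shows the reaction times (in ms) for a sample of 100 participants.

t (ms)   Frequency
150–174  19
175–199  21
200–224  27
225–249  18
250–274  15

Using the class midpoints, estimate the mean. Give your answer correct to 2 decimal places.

209.25

Midpoints: 162, 187, 212, 237, 262
Σfm = 19×162 + 21×187 + 27×212 + 18×237 + 15×262 = 20925
n = Σf = 100
Mean = 20925 / 100 = 209.2500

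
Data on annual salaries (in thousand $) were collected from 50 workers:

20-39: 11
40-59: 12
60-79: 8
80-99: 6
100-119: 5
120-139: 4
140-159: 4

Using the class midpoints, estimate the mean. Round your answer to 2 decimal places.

73.50

Midpoints: 29.5, 49.5, 69.5, 89.5, 109.5, 129.5, 149.5
Σfm = 11×29.5 + 12×49.5 + 8×69.5 + 6×89.5 + 5×109.5 + 4×129.5 + 4×149.5 = 3675
n = Σf = 50
Mean = 3675 / 50 = 73.5000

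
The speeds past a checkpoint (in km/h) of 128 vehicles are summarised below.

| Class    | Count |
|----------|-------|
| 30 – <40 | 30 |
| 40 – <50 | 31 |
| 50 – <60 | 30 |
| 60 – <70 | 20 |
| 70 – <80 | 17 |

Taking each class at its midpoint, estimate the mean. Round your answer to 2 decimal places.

Midpoints: 35, 45, 55, 65, 75
Σfm = 30×35 + 31×45 + 30×55 + 20×65 + 17×75 = 6670
n = Σf = 128
Mean = 6670 / 128 = 52.1094

52.11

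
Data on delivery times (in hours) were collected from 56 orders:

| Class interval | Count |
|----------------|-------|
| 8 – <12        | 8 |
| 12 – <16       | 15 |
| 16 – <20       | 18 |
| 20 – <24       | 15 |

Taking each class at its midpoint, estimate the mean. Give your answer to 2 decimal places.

Midpoints: 10, 14, 18, 22
Σfm = 8×10 + 15×14 + 18×18 + 15×22 = 944
n = Σf = 56
Mean = 944 / 56 = 16.8571

16.86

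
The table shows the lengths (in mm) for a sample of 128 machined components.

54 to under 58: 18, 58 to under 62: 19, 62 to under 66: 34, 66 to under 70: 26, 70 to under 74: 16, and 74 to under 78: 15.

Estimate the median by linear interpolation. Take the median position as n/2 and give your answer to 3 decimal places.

65.176

Cumulative frequencies: 18, 37, 71, 97, 113, 128
n = 128; position = n/2 = 64.
This falls in the class 62 to under 66: L = 62, F = 37, f = 34, h = 4.
Median ≈ 62 + ((64 − 37) / 34) × 4 = 65.1765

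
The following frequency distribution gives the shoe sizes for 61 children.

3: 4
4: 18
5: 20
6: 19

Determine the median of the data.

Cumulative frequencies: 4, 22, 42, 61
n = 61, so the median is the value in position (n+1)/2 = 31.
Position 31 falls at value 5.

5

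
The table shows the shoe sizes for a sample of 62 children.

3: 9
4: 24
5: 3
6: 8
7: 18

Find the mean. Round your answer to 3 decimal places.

5.032

Values: 3, 4, 5, 6, 7
Σfx = 9×3 + 24×4 + 3×5 + 8×6 + 18×7 = 312
n = Σf = 62
Mean = 312 / 62 = 5.0323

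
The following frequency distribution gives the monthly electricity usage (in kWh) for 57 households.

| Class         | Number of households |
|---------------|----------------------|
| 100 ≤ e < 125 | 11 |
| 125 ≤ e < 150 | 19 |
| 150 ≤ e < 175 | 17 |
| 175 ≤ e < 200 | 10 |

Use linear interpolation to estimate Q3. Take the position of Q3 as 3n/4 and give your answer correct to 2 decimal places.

168.75

Cumulative frequencies: 11, 30, 47, 57
n = 57; position = 3n/4 = 42.75.
This falls in the class 150 ≤ e < 175: L = 150, F = 30, f = 17, h = 25.
Upper quartile ≈ 150 + ((42.75 − 30) / 17) × 25 = 168.7500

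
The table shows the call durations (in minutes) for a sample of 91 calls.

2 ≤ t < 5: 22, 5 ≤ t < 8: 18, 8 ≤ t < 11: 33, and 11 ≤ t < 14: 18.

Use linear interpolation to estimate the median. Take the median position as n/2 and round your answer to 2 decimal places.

Cumulative frequencies: 22, 40, 73, 91
n = 91; position = n/2 = 45.5.
This falls in the class 8 ≤ t < 11: L = 8, F = 40, f = 33, h = 3.
Median ≈ 8 + ((45.5 − 40) / 33) × 3 = 8.5000

8.50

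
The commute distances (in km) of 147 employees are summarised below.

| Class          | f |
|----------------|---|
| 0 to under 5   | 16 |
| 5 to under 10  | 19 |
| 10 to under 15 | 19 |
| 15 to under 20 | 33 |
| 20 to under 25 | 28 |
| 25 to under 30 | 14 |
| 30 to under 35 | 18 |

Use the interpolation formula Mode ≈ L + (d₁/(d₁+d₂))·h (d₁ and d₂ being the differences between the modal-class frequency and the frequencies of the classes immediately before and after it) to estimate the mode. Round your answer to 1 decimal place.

18.7

Modal class: 15 to under 20 (highest frequency 33).
d₁ = 33 − 19 = 14, d₂ = 33 − 28 = 5
Mode ≈ 15 + (14/(14+5)) × 5 = 15 + 3.6842 = 18.6842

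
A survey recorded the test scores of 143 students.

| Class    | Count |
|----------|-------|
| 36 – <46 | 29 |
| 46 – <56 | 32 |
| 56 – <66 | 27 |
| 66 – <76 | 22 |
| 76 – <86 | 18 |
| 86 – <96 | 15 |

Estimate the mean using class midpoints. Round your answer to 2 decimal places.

Midpoints: 41, 51, 61, 71, 81, 91
Σfm = 29×41 + 32×51 + 27×61 + 22×71 + 18×81 + 15×91 = 8853
n = Σf = 143
Mean = 8853 / 143 = 61.9091

61.91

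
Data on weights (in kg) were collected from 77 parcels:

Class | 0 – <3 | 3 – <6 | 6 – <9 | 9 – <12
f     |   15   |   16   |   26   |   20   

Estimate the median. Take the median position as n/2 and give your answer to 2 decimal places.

6.87

Cumulative frequencies: 15, 31, 57, 77
n = 77; position = n/2 = 38.5.
This falls in the class 6 – <9: L = 6, F = 31, f = 26, h = 3.
Median ≈ 6 + ((38.5 − 31) / 26) × 3 = 6.8654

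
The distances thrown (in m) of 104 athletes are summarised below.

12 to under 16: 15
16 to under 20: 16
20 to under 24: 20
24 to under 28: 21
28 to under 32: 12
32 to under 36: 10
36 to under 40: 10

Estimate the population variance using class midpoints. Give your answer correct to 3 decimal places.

Midpoints: 14, 18, 22, 26, 30, 34, 38
n = 104, Σfm = 2564, mean = 24.6538
Σfm² = 68800
Σf(m − x̄)² = Σfm² − (Σfm)²/n = 68800 − 2564²/104 = 5587.5385
Population variance = 5587.5385 / 104 = 53.7263

53.726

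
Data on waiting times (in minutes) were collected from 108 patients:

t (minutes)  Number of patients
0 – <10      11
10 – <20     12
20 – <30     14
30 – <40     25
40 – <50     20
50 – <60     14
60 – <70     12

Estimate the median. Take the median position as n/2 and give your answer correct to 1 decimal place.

36.8

Cumulative frequencies: 11, 23, 37, 62, 82, 96, 108
n = 108; position = n/2 = 54.
This falls in the class 30 – <40: L = 30, F = 37, f = 25, h = 10.
Median ≈ 30 + ((54 − 37) / 25) × 10 = 36.8000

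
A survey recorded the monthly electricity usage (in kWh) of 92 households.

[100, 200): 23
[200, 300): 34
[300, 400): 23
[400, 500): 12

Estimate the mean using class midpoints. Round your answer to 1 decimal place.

Midpoints: 150, 250, 350, 450
Σfm = 23×150 + 34×250 + 23×350 + 12×450 = 25400
n = Σf = 92
Mean = 25400 / 92 = 276.0870

276.1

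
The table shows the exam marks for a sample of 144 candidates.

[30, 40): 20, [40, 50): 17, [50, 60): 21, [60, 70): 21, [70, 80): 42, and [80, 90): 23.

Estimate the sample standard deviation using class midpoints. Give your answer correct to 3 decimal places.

Midpoints: 35, 45, 55, 65, 75, 85
n = 144, Σfm = 9090, mean = 63.1250
Σfm² = 613600
Σf(m − x̄)² = Σfm² − (Σfm)²/n = 613600 − 9090²/144 = 39793.7500
Sample variance = 39793.7500 / 143 = 278.2780
Standard deviation = √278.2780 = 16.6817

16.682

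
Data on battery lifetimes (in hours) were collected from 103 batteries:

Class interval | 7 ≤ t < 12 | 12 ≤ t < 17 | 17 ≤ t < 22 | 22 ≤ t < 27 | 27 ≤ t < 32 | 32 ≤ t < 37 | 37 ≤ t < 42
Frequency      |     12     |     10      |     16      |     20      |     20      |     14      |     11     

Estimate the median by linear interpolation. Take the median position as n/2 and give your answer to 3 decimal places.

25.375

Cumulative frequencies: 12, 22, 38, 58, 78, 92, 103
n = 103; position = n/2 = 51.5.
This falls in the class 22 ≤ t < 27: L = 22, F = 38, f = 20, h = 5.
Median ≈ 22 + ((51.5 − 38) / 20) × 5 = 25.3750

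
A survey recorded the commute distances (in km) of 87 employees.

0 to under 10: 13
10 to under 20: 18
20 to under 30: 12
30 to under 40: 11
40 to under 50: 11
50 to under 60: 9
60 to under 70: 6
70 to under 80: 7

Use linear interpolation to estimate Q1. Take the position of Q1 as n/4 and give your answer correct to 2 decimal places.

14.86

Cumulative frequencies: 13, 31, 43, 54, 65, 74, 80, 87
n = 87; position = n/4 = 21.75.
This falls in the class 10 to under 20: L = 10, F = 13, f = 18, h = 10.
Lower quartile ≈ 10 + ((21.75 − 13) / 18) × 10 = 14.8611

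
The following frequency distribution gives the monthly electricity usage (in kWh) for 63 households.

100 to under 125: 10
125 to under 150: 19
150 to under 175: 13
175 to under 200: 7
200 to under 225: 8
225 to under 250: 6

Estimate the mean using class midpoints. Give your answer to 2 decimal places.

163.29

Midpoints: 112.5, 137.5, 162.5, 187.5, 212.5, 237.5
Σfm = 10×112.5 + 19×137.5 + 13×162.5 + 7×187.5 + 8×212.5 + 6×237.5 = 10287.5
n = Σf = 63
Mean = 10287.5 / 63 = 163.2937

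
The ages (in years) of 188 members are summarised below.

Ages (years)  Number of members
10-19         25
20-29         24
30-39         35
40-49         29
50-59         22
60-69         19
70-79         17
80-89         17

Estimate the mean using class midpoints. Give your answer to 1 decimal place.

45.6

Midpoints: 14.5, 24.5, 34.5, 44.5, 54.5, 64.5, 74.5, 84.5
Σfm = 25×14.5 + 24×24.5 + 35×34.5 + 29×44.5 + 22×54.5 + 19×64.5 + 17×74.5 + 17×84.5 = 8576
n = Σf = 188
Mean = 8576 / 188 = 45.6170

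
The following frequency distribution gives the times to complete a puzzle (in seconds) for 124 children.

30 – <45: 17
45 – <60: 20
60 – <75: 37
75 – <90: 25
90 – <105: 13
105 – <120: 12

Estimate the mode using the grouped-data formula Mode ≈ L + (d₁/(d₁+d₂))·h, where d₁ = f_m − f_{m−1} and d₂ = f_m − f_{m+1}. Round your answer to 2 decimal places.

Modal class: 60 – <75 (highest frequency 37).
d₁ = 37 − 20 = 17, d₂ = 37 − 25 = 12
Mode ≈ 60 + (17/(17+12)) × 15 = 60 + 8.7931 = 68.7931

68.79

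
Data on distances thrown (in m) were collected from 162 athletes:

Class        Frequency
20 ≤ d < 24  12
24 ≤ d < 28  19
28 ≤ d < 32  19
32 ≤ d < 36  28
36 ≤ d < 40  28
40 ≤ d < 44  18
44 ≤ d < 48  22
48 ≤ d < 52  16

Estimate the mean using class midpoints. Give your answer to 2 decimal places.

36.49

Midpoints: 22, 26, 30, 34, 38, 42, 46, 50
Σfm = 12×22 + 19×26 + 19×30 + 28×34 + 28×38 + 18×42 + 22×46 + 16×50 = 5912
n = Σf = 162
Mean = 5912 / 162 = 36.4938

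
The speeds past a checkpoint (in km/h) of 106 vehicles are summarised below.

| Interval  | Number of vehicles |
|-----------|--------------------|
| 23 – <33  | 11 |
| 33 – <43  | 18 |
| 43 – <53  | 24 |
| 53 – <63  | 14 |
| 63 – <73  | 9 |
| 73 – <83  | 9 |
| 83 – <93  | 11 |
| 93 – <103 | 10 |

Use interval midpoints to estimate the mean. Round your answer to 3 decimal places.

Midpoints: 28, 38, 48, 58, 68, 78, 88, 98
Σfm = 11×28 + 18×38 + 24×48 + 14×58 + 9×68 + 9×78 + 11×88 + 10×98 = 6218
n = Σf = 106
Mean = 6218 / 106 = 58.6604

58.660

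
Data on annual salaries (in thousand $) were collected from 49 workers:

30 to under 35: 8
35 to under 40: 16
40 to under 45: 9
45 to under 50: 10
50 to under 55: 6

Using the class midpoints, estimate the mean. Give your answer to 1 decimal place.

41.5

Midpoints: 32.5, 37.5, 42.5, 47.5, 52.5
Σfm = 8×32.5 + 16×37.5 + 9×42.5 + 10×47.5 + 6×52.5 = 2032.5
n = Σf = 49
Mean = 2032.5 / 49 = 41.4796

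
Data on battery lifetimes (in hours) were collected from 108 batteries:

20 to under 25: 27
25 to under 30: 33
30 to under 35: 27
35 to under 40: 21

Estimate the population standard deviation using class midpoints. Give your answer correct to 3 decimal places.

5.307

Midpoints: 22.5, 27.5, 32.5, 37.5
n = 108, Σfm = 3180, mean = 29.4444
Σfm² = 96675
Σf(m − x̄)² = Σfm² − (Σfm)²/n = 96675 − 3180²/108 = 3041.6667
Population variance = 3041.6667 / 108 = 28.1636
Standard deviation = √28.1636 = 5.3069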